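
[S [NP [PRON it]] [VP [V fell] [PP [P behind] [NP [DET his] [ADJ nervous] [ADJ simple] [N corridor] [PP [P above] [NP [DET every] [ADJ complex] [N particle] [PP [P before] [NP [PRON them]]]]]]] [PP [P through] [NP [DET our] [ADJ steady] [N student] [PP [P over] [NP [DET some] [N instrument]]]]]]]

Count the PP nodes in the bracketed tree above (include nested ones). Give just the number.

5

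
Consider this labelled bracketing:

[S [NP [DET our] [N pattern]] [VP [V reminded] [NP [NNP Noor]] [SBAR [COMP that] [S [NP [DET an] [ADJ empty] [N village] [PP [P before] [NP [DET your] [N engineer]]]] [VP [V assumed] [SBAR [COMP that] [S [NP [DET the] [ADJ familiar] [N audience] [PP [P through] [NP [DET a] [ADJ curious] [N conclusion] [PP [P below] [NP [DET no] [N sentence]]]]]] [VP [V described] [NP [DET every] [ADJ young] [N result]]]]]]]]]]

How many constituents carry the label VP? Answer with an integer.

Listing each VP by its span: [VP reminded Noor that an empty village before your engineer assumed that the familiar audience through a curious conclusion below no sentence described every young result]; [VP assumed that the familiar audience through a curious conclusion below no sentence described every young result]; [VP described every young result] — that makes 3.

3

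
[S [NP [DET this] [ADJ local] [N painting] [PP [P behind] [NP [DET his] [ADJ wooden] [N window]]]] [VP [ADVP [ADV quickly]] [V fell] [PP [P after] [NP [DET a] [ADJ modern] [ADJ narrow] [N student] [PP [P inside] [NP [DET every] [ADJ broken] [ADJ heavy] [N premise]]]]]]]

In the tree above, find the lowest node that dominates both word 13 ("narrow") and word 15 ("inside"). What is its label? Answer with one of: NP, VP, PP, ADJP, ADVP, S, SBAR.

NP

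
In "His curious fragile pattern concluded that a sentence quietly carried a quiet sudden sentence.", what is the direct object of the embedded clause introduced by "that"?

"carried" heads the VP of the embedded clause introduced by "that", and "a quiet sudden sentence" is its direct object.

a quiet sudden sentence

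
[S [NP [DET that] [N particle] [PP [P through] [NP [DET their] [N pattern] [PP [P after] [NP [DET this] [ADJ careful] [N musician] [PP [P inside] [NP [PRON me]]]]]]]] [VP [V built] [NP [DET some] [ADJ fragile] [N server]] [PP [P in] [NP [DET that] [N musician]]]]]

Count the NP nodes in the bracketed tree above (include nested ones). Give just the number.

6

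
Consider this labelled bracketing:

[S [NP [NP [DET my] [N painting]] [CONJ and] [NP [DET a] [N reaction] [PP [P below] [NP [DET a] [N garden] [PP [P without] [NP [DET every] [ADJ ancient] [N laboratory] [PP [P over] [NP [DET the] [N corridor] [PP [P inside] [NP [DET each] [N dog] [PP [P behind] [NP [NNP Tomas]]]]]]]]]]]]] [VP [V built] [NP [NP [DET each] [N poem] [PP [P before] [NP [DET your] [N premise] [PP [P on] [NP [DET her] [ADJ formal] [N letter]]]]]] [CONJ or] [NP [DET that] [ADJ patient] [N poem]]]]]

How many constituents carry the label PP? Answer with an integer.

7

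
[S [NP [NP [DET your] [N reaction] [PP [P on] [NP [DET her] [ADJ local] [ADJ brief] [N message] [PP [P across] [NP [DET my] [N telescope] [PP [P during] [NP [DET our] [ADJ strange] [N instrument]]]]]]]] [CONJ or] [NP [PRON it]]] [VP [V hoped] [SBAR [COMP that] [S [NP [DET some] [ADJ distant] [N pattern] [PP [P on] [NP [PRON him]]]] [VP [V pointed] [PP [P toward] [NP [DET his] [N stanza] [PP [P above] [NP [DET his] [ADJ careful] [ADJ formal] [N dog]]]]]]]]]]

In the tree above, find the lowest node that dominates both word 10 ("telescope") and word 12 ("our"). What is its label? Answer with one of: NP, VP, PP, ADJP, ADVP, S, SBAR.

Word 10 lies under S → NP → NP → PP → NP → PP → NP → N; word 12 lies under S → NP → NP → PP → NP → PP → NP → PP → NP → DET. The lowest shared node is the NP.

NP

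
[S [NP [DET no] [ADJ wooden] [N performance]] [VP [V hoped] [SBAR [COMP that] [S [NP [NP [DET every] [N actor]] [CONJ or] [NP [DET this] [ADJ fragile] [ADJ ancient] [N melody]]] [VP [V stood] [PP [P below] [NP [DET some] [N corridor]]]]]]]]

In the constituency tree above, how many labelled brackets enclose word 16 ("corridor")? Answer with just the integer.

Path from the root down to the word: S → VP → SBAR → S → VP → PP → NP → N. That is 8 enclosing brackets.

8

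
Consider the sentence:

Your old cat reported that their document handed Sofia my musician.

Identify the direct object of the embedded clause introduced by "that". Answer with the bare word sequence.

"handed" heads the VP of the embedded clause introduced by "that", and "my musician" is its direct object.

my musician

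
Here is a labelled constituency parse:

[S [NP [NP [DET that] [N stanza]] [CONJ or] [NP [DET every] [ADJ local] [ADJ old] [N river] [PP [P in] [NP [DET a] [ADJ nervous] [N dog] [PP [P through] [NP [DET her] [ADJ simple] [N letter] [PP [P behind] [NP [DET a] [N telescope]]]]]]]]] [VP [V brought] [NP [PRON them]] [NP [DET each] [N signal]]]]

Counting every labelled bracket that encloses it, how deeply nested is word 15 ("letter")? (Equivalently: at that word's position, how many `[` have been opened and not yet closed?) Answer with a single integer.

8

The word sits inside N, which is inside NP, inside PP, inside NP, inside PP, inside NP, inside NP, inside S — 8 brackets in all.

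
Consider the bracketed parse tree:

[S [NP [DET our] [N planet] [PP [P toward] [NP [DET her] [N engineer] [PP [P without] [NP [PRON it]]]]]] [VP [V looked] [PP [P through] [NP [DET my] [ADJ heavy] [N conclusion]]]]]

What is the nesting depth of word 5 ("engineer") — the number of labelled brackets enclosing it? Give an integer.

5

Counting open brackets not yet closed at "engineer": [S [NP [PP [NP [N = 5.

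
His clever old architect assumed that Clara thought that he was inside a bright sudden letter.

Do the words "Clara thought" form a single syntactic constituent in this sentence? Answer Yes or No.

No

"Clara" belongs to the noun phrase "Clara" while "thought" belongs to the verb phrase "thought that he was inside a bright sudden letter"; a span that runs across that boundary is not a single phrase.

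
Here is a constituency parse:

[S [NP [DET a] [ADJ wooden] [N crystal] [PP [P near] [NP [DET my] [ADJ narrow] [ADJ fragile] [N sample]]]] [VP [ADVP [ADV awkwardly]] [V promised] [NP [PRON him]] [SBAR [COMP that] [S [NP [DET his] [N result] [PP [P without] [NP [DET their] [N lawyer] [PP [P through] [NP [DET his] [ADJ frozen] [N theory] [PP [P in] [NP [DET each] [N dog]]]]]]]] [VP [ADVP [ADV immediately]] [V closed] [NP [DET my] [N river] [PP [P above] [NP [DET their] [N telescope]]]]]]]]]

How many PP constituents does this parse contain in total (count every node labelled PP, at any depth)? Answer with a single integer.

Listing each PP by its span: [PP near my narrow fragile sample]; [PP without their lawyer through his frozen theory in each dog]; [PP through his frozen theory in each dog]; [PP in each dog]; [PP above their telescope] — that makes 5.

5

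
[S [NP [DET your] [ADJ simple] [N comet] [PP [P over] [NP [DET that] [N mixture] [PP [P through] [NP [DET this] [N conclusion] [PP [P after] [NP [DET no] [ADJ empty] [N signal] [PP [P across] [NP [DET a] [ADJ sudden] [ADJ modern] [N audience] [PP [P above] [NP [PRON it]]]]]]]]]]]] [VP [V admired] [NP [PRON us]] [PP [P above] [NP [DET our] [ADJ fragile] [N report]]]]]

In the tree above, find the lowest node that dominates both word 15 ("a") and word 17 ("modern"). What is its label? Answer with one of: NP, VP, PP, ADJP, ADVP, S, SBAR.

NP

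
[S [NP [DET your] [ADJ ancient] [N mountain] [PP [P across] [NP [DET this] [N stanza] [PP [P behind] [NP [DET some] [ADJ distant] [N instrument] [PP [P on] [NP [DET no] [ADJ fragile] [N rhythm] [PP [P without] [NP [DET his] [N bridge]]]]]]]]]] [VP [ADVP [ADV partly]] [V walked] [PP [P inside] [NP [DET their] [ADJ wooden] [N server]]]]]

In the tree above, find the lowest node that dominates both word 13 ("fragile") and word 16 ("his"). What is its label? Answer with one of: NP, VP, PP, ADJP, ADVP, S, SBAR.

NP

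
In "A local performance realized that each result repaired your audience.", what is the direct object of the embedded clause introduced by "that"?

your audience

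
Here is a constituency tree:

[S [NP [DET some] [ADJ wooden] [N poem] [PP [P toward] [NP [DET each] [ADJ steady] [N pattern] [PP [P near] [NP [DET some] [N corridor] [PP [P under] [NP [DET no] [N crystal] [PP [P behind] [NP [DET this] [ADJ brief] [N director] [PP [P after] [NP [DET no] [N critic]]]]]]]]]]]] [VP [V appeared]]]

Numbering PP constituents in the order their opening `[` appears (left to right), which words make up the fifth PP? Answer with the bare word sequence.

after no critic

The PP opening brackets appear, in order, over: "toward each steady pattern near some corridor under no crystal behind this brief director after no critic"; "near some corridor under no crystal behind this brief director after no critic"; "under no crystal behind this brief director after no critic"; "behind this brief director after no critic"; "after no critic". The fifth one spans "after no critic".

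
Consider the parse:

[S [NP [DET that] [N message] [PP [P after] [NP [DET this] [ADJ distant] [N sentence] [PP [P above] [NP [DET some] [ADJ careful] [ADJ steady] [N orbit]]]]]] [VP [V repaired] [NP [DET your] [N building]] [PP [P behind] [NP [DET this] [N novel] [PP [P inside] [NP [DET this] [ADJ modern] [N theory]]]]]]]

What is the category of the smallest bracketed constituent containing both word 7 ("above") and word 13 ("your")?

S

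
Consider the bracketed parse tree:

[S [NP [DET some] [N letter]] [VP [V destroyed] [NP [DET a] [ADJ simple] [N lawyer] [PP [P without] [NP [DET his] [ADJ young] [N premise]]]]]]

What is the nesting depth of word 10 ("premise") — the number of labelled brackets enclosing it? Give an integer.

6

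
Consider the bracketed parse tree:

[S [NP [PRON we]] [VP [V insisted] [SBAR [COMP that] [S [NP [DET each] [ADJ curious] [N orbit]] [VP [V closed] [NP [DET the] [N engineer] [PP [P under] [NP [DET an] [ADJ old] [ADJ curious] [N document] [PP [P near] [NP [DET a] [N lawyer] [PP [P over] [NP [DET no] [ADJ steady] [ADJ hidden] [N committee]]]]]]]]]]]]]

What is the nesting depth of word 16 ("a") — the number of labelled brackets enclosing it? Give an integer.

11

Counting open brackets not yet closed at "a": [S [VP [SBAR [S [VP [NP [PP [NP [PP [NP [DET = 11.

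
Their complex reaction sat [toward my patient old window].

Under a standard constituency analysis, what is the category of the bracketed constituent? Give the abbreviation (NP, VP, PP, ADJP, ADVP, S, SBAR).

PP

The span is built around the preposition "toward" — a prepositional phrase (PP).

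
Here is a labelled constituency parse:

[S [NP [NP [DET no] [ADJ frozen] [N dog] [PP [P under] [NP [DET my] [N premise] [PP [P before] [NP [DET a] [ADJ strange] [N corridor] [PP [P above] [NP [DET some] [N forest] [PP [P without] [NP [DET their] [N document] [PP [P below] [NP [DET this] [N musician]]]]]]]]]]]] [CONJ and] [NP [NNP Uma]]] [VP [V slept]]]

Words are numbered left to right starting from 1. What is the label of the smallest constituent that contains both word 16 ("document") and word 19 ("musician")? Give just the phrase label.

NP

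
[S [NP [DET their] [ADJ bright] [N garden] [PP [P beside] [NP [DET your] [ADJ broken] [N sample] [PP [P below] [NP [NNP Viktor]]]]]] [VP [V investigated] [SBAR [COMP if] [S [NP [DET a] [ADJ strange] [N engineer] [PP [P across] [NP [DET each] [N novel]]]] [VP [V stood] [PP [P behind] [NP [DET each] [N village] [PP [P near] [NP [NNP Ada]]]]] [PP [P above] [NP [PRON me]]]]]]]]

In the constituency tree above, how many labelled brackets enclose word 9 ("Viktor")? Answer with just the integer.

7

The word sits inside NNP, which is inside NP, inside PP, inside NP, inside PP, inside NP, inside S — 7 brackets in all.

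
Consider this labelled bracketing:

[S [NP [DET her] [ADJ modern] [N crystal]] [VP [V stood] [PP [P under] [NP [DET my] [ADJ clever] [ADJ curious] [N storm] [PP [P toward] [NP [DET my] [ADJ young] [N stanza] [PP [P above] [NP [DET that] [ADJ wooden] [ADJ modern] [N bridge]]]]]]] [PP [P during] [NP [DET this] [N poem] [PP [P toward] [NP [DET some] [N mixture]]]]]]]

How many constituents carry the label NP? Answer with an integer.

The NP constituents are: [NP her modern crystal]; [NP my clever curious storm toward my young stanza above that wooden modern bridge]; [NP my young stanza above that wooden modern bridge]; [NP that wooden modern bridge]; [NP this poem toward some mixture]; [NP some mixture]. Total: 6.

6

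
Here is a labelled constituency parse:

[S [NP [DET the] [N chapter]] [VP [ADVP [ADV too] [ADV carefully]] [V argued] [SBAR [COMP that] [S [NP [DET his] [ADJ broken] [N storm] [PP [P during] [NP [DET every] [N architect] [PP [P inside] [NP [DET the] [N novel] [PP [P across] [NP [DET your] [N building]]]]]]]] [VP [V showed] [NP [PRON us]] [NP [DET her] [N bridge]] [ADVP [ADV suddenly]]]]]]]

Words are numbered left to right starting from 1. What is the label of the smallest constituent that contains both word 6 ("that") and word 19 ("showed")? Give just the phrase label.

SBAR

Word 6 lies under S → VP → SBAR → COMP; word 19 lies under S → VP → SBAR → S → VP → V. The lowest shared node is the SBAR.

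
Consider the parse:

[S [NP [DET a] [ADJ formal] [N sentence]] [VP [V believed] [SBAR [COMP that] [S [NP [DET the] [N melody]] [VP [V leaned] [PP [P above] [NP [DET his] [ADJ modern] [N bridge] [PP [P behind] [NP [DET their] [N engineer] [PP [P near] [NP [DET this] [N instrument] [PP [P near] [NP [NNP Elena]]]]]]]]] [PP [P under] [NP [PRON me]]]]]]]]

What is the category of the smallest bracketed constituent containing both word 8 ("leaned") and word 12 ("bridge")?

The smallest bracket enclosing both words is [VP leaned above his modern bridge behind their engineer near this instrument near Elena under me], so the label is VP.

VP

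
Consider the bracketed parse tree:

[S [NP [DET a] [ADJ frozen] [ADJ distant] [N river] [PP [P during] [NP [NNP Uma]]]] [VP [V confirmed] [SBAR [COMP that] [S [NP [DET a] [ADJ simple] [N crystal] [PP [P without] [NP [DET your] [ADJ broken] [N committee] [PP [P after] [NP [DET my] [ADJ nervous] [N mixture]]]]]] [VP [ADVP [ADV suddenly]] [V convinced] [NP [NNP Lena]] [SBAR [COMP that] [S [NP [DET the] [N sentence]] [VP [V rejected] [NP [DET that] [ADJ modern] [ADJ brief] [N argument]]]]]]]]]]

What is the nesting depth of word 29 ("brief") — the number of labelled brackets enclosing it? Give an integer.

10

Path from the root down to the word: S → VP → SBAR → S → VP → SBAR → S → VP → NP → ADJ. That is 10 enclosing brackets.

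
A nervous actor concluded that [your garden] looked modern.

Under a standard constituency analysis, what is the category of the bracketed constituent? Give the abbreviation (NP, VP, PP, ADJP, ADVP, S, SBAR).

NP

The span is built around the noun "garden" — a noun phrase (NP).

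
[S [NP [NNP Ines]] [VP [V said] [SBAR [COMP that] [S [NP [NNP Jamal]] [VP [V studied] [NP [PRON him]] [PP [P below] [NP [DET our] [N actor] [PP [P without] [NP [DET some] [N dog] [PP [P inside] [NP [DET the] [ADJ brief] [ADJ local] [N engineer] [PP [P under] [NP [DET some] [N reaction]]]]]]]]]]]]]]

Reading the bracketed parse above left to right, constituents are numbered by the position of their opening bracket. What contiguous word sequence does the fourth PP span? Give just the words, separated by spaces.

under some reaction

The PP opening brackets appear, in order, over: "below our actor without some dog inside the brief local engineer under some reaction"; "without some dog inside the brief local engineer under some reaction"; "inside the brief local engineer under some reaction"; "under some reaction". The fourth one spans "under some reaction".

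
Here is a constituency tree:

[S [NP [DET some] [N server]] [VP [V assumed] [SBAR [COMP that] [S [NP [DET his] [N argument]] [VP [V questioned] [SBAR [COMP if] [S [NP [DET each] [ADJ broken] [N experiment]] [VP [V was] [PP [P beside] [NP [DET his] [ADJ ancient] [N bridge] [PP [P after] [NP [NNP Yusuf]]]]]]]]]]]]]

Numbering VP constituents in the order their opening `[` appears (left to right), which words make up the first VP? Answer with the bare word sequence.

In left-to-right order the VP constituents are "assumed that his argument questioned if each broken experiment was beside his ancient bridge after Yusuf"; "questioned if each broken experiment was beside his ancient bridge after Yusuf"; "was beside his ancient bridge after Yusuf". Number 1 is "assumed that his argument questioned if each broken experiment was beside his ancient bridge after Yusuf".

assumed that his argument questioned if each broken experiment was beside his ancient bridge after Yusuf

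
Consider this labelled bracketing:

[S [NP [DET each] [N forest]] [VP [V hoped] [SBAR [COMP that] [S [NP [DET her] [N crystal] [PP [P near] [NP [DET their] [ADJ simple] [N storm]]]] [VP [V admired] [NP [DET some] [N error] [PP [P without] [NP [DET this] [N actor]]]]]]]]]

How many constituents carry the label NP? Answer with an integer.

The NP constituents are: [NP each forest]; [NP her crystal near their simple storm]; [NP their simple storm]; [NP some error without this actor]; [NP this actor]. Total: 5.

5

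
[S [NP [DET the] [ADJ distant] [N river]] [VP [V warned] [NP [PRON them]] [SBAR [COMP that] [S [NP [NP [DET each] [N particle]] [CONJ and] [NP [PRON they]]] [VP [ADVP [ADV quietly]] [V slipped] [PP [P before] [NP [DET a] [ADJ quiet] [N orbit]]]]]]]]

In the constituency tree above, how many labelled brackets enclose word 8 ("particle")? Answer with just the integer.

The word sits inside N, which is inside NP, inside NP, inside S, inside SBAR, inside VP, inside S — 7 brackets in all.

7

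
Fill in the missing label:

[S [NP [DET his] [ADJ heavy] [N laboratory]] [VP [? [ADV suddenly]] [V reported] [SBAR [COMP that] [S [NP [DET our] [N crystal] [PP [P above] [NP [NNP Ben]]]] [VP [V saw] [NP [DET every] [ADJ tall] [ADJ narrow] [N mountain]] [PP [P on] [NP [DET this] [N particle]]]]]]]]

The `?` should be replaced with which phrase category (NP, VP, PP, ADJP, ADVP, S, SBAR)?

ADVP

A constituent whose immediate children are ADV 'suddenly' is an adverb phrase: ADVP.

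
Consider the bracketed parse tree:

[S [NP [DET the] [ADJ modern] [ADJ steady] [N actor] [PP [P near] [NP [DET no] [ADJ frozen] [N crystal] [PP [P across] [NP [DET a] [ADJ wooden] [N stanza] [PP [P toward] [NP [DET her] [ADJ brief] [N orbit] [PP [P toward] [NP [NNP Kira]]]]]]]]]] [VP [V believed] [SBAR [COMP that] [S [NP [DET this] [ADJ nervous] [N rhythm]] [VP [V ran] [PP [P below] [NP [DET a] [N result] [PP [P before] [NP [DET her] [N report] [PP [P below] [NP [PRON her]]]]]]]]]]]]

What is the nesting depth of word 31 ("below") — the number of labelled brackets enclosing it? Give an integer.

11

Path from the root down to the word: S → VP → SBAR → S → VP → PP → NP → PP → NP → PP → P. That is 11 enclosing brackets.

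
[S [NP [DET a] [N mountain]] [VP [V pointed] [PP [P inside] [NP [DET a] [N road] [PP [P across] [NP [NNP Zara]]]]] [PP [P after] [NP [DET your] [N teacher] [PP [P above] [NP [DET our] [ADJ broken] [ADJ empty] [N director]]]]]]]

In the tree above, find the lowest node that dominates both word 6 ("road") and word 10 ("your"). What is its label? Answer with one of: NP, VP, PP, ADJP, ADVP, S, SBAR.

Both words fall inside [VP pointed inside a road across Zara after your teacher above our broken empty director] (words 3–16), and no smaller constituent contains them both. Label: VP.

VP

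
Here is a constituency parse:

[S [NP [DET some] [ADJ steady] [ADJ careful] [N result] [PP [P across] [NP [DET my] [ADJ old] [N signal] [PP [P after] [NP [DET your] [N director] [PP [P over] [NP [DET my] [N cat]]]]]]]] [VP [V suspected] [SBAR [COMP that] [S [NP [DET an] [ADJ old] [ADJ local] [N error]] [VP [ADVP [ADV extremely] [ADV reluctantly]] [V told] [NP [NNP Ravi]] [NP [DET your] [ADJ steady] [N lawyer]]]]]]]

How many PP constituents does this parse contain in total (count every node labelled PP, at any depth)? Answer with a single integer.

3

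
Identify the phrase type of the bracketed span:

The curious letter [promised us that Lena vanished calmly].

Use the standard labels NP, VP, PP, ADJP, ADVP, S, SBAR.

"promised" is the head of the bracketed span, so the span is a verb phrase: VP.

VP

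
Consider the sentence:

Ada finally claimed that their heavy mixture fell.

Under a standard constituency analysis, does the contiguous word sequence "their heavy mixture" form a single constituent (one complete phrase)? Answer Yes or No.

These words form the whole noun phrase headed by "mixture", so yes — one constituent.

Yes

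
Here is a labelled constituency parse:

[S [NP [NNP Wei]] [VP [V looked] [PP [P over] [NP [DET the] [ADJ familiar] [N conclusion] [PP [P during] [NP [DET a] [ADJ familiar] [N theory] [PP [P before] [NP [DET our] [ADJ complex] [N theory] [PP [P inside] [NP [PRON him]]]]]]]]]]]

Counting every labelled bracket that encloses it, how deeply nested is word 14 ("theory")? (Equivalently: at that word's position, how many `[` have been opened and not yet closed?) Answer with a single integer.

9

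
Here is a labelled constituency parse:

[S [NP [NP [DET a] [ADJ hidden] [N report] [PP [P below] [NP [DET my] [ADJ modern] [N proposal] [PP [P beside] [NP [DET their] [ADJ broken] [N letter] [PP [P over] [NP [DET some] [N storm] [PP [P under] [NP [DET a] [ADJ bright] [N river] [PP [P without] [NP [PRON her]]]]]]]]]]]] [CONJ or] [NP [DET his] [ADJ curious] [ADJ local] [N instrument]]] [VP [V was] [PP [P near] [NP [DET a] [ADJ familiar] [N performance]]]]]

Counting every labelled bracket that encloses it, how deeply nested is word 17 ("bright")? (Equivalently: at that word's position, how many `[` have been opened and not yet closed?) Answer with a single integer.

12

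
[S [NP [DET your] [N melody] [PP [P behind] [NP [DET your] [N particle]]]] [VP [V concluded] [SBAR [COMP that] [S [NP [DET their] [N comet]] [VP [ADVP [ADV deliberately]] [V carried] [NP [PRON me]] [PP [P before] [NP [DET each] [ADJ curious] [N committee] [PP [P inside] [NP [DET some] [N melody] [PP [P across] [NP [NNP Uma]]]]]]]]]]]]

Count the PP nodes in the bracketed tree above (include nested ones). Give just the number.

4

Listing each PP by its span: [PP behind your particle]; [PP before each curious committee inside some melody across Uma]; [PP inside some melody across Uma]; [PP across Uma] — that makes 4.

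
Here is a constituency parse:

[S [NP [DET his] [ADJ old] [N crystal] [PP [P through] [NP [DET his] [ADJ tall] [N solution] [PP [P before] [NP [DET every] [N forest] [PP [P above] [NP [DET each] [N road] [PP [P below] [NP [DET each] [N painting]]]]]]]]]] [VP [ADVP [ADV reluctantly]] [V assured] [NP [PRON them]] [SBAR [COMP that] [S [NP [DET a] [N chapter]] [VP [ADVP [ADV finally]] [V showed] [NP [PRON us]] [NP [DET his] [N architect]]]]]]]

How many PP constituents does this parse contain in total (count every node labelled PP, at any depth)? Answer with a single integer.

Listing each PP by its span: [PP through his tall solution before every forest above each road below each painting]; [PP before every forest above each road below each painting]; [PP above each road below each painting]; [PP below each painting] — that makes 4.

4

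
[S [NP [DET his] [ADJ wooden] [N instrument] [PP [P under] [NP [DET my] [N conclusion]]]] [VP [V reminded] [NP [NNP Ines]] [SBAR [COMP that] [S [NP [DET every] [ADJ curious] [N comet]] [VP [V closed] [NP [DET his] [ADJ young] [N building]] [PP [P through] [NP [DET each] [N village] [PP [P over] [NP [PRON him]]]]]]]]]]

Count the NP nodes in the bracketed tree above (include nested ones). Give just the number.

7

Listing each NP by its span: [NP his wooden instrument under my conclusion]; [NP my conclusion]; [NP Ines]; [NP every curious comet]; [NP his young building]; [NP each village over him] … — that makes 7.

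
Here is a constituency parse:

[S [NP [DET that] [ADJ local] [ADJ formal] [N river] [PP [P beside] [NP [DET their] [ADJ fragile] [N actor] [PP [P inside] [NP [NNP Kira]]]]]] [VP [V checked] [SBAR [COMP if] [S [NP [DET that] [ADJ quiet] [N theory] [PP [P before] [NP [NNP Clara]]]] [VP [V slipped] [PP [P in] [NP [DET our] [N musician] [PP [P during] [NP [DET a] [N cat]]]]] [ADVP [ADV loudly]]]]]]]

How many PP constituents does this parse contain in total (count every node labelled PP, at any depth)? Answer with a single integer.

5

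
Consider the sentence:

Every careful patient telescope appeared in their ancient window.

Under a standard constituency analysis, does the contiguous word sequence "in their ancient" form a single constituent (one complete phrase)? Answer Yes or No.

No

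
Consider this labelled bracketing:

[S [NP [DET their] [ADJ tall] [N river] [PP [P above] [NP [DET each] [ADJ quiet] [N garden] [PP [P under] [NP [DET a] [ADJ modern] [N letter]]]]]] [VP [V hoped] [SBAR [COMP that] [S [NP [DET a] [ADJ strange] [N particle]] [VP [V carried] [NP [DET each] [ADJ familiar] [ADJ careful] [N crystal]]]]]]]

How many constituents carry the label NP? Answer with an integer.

The NP constituents are: [NP their tall river above each quiet garden under a modern letter]; [NP each quiet garden under a modern letter]; [NP a modern letter]; [NP a strange particle]; [NP each familiar careful crystal]. Total: 5.

5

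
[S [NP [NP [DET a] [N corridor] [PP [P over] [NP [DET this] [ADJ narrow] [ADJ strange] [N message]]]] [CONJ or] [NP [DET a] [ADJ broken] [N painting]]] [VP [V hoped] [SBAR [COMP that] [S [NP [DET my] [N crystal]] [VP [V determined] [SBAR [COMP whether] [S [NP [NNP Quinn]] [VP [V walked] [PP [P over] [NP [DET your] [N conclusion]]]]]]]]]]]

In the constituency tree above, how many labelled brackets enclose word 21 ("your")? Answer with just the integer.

11

Path from the root down to the word: S → VP → SBAR → S → VP → SBAR → S → VP → PP → NP → DET. That is 11 enclosing brackets.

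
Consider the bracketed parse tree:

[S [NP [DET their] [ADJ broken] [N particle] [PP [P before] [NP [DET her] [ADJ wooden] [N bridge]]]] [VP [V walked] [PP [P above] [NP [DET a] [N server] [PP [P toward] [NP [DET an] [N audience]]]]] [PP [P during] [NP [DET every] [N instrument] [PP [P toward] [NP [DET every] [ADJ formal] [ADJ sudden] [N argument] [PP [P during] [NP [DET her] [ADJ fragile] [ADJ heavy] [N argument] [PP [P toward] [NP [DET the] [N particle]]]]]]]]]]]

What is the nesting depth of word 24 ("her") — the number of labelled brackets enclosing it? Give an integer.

Path from the root down to the word: S → VP → PP → NP → PP → NP → PP → NP → DET. That is 9 enclosing brackets.

9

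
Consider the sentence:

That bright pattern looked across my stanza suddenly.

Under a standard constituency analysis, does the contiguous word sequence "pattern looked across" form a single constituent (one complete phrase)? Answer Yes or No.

No

The smallest constituent containing the whole sequence is the clause [S that bright pattern looked across my stanza suddenly], but the sequence is only part of it — it straddles the boundary between noun phrase "that bright pattern" and verb phrase "looked across my stanza suddenly".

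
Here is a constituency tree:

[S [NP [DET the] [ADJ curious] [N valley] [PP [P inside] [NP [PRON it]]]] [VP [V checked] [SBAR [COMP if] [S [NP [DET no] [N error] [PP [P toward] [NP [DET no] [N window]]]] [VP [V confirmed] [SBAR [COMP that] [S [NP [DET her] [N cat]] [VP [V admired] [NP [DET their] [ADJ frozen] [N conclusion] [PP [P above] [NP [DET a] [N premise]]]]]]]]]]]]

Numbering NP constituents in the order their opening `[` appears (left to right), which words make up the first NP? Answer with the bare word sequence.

the curious valley inside it

The NP opening brackets appear, in order, over: "the curious valley inside it"; "it"; "no error toward no window"; "no window"; "her cat"; "their frozen conclusion above a premise"; "a premise". The first one spans "the curious valley inside it".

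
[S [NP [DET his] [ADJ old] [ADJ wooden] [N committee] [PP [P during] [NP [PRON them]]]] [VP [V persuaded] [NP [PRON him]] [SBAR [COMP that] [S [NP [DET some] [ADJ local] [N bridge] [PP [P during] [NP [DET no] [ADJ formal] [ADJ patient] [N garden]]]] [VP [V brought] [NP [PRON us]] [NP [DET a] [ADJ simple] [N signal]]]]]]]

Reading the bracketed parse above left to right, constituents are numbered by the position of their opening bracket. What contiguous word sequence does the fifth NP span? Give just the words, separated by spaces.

no formal patient garden

The NP opening brackets appear, in order, over: "his old wooden committee during them"; "them"; "him"; "some local bridge during no formal patient garden"; "no formal patient garden"; "us"; "a simple signal". The fifth one spans "no formal patient garden".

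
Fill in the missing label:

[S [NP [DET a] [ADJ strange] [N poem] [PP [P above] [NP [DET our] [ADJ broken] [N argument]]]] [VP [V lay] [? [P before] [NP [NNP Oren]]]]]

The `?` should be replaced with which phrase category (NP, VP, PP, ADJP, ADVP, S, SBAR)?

PP

The `?` node immediately contains: P 'before', NP. That is the internal structure of a prepositional phrase, so the label is PP.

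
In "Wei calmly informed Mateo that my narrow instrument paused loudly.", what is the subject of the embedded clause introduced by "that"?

In the embedded clause introduced by "that" the verb is "paused"; the NP preceding it, "my narrow instrument", is the subject.

my narrow instrument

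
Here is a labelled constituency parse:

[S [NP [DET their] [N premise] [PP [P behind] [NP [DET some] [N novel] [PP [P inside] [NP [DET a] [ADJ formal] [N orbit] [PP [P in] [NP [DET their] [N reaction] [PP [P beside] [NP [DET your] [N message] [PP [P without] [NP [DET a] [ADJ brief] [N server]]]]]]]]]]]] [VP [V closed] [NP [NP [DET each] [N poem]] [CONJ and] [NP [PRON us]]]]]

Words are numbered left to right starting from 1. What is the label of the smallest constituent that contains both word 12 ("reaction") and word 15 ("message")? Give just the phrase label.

The smallest bracket enclosing both words is [NP their reaction beside your message without a brief server], so the label is NP.

NP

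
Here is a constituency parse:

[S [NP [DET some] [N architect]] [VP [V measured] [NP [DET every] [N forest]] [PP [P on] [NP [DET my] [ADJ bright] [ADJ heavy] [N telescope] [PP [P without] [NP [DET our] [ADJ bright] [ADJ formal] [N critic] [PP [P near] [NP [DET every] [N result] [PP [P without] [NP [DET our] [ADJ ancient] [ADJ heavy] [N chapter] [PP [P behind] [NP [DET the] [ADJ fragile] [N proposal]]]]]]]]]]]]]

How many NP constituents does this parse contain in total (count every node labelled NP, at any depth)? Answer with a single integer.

7

Listing each NP by its span: [NP some architect]; [NP every forest]; [NP my bright heavy telescope without our bright formal critic near every result without our ancient heavy chapter behind the fragile proposal]; [NP our bright formal critic near every result without our ancient heavy chapter behind the fragile proposal]; [NP every result without our ancient heavy chapter behind the fragile proposal]; [NP our ancient heavy chapter behind the fragile proposal] … — that makes 7.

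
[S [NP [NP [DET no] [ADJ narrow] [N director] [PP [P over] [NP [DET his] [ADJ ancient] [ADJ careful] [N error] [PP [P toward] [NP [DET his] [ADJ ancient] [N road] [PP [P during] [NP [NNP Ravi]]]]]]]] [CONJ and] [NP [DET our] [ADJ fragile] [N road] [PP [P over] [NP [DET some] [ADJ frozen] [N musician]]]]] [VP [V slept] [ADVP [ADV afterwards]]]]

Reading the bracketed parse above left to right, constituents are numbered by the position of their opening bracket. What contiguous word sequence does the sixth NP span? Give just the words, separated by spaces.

our fragile road over some frozen musician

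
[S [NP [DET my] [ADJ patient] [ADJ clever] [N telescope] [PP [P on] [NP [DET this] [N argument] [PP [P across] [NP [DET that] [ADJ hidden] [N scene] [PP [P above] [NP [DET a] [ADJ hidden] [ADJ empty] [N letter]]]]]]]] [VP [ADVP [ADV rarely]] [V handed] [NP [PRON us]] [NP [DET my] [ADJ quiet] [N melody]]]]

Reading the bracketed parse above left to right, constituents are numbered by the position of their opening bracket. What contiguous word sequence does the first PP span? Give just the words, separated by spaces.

on this argument across that hidden scene above a hidden empty letter

Opening `[PP` markers occur at word positions 5, 8, 12; the first of these opens the constituent [PP on this argument across that hidden scene above a hidden empty letter].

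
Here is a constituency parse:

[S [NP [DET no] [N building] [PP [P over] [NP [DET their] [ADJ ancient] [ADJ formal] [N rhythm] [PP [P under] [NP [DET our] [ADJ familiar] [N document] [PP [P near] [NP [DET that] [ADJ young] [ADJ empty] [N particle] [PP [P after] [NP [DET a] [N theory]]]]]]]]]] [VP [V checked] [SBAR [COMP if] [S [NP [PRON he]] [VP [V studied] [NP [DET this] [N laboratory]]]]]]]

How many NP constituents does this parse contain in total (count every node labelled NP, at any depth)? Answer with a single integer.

7

Listing each NP by its span: [NP no building over their ancient formal rhythm under our familiar document near that young empty particle after a theory]; [NP their ancient formal rhythm under our familiar document near that young empty particle after a theory]; [NP our familiar document near that young empty particle after a theory]; [NP that young empty particle after a theory]; [NP a theory]; [NP he] … — that makes 7.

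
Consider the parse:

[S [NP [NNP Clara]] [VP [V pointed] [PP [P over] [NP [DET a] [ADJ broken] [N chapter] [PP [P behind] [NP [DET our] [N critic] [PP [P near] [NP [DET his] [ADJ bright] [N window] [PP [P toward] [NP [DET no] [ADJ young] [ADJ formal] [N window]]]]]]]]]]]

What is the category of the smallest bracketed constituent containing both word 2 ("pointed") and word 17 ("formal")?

Both words fall inside [VP pointed over a broken chapter behind our critic near his bright window toward no young formal window] (words 2–18), and no smaller constituent contains them both. Label: VP.

VP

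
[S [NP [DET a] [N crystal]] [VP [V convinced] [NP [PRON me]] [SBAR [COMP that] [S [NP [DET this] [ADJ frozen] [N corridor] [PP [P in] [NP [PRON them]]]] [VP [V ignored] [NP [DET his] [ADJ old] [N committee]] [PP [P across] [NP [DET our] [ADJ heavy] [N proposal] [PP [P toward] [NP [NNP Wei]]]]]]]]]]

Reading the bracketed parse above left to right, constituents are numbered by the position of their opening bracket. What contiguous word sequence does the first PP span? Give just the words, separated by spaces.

The PP opening brackets appear, in order, over: "in them"; "across our heavy proposal toward Wei"; "toward Wei". The first one spans "in them".

in them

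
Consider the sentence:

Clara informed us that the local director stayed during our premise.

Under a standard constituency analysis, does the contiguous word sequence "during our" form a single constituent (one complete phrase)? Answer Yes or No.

The sequence begins inside the preposition "during" and ends inside the noun phrase "our premise"; it crosses a phrase boundary, so no single node in the tree spans exactly those words.

No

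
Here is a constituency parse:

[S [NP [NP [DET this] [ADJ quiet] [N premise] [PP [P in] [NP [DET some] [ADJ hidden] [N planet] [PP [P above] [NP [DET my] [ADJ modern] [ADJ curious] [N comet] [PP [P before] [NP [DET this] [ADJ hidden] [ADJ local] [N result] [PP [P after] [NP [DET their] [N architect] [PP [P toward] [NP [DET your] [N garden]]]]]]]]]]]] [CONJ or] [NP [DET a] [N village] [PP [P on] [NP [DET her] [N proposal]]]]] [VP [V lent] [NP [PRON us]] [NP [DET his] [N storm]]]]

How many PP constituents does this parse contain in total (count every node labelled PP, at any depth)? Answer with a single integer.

Scanning left to right, an opening `[PP` appears at word positions 4, 8, 13, 18, 21, 27 — 6 in total.

6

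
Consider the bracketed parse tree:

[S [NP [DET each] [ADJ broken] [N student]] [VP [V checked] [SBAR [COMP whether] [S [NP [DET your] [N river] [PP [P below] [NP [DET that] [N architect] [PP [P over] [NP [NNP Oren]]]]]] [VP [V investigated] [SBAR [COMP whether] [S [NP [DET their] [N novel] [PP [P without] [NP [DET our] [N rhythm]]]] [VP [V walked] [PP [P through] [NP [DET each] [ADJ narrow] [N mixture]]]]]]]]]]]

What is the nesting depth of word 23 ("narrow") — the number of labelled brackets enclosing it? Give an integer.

The word sits inside ADJ, which is inside NP, inside PP, inside VP, inside S, inside SBAR, inside VP, inside S, inside SBAR, inside VP, inside S — 11 brackets in all.

11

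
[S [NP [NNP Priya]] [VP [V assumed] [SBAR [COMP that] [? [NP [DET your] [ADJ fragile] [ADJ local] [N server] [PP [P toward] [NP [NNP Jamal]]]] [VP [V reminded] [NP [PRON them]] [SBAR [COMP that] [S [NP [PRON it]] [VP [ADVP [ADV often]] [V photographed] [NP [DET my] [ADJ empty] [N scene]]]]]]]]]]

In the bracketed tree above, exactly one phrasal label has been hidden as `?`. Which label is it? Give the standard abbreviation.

S

The `?` node immediately contains: NP, VP. That is the internal structure of a clause, so the label is S.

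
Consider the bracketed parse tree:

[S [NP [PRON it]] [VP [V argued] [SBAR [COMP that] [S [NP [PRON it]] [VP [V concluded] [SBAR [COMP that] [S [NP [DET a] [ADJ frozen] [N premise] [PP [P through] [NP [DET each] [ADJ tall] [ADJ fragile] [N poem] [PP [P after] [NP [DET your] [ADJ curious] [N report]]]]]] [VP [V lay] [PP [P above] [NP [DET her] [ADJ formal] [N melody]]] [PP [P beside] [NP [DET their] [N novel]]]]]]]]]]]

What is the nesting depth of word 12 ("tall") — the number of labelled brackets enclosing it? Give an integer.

Path from the root down to the word: S → VP → SBAR → S → VP → SBAR → S → NP → PP → NP → ADJ. That is 11 enclosing brackets.

11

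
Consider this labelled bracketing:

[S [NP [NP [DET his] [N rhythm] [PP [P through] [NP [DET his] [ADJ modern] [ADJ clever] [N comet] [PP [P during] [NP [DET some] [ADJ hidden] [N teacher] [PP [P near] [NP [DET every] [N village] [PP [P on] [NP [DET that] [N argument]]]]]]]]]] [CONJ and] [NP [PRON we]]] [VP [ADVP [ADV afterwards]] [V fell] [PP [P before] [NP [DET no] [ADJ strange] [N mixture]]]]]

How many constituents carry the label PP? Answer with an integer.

5

Scanning left to right, an opening `[PP` appears at word positions 3, 8, 12, 15, 22 — 5 in total.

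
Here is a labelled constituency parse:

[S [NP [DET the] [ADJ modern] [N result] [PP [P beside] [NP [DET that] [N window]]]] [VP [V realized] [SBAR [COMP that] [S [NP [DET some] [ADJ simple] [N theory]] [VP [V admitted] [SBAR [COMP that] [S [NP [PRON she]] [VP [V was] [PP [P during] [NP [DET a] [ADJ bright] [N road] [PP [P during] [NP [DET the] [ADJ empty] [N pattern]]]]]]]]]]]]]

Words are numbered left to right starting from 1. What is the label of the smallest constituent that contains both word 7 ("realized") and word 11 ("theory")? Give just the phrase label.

Word 7 lies under S → VP → V; word 11 lies under S → VP → SBAR → S → NP → N. The lowest shared node is the VP.

VP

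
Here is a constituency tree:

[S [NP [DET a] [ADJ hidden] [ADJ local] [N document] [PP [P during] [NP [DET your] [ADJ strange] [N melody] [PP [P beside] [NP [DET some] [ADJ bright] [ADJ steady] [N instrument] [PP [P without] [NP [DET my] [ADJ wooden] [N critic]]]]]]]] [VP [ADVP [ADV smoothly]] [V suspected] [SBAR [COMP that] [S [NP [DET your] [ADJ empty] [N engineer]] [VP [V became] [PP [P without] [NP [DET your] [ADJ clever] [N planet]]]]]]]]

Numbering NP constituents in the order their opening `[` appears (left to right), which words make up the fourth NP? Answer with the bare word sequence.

my wooden critic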